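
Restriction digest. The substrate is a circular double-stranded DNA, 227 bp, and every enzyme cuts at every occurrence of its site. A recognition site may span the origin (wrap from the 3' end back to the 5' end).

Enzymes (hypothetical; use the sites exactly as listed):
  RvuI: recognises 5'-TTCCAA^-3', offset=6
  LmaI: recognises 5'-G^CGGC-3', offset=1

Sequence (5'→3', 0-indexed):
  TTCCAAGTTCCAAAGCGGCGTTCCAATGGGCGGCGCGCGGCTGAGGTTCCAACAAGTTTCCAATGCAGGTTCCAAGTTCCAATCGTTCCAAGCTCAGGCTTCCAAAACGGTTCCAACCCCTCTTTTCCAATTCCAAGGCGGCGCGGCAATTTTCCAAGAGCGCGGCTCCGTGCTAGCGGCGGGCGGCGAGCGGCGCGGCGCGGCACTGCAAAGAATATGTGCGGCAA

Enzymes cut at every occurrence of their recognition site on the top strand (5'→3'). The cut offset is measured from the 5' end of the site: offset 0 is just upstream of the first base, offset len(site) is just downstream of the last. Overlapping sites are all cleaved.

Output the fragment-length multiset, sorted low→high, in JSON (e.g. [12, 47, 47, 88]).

Per-enzyme occurrences:
  RvuI (TTCCAA, off=6): starts [0, 7, 20, 46, 57, 69, 76, 85, 99, 110, 124, 130, 151] → cuts [6, 13, 26, 52, 63, 75, 82, 91, 105, 116, 130, 136, 157]
  LmaI (GCGGC, off=1): starts [14, 29, 36, 137, 142, 161, 175, 182, 189, 194, 199, 220] → cuts [15, 30, 37, 138, 143, 162, 176, 183, 190, 195, 200, 221]

Pooled cuts: [6, 13, 15, 26, 30, 37, 52, 63, 75, 82, 91, 105, 116, 130, 136, 138, 143, 157, 162, 176, 183, 190, 195, 200, 221]

Fragments:
  6→13: 7 bp
  13→15: 2 bp
  15→26: 11 bp
  26→30: 4 bp
  30→37: 7 bp
  37→52: 15 bp
  52→63: 11 bp
  63→75: 12 bp
  75→82: 7 bp
  82→91: 9 bp
  91→105: 14 bp
  105→116: 11 bp
  116→130: 14 bp
  130→136: 6 bp
  136→138: 2 bp
  138→143: 5 bp
  143→157: 14 bp
  157→162: 5 bp
  162→176: 14 bp
  176→183: 7 bp
  183→190: 7 bp
  190→195: 5 bp
  195→200: 5 bp
  200→221: 21 bp
  221→6 (wrap): 227-221+6 = 12 bp

[2,2,4,5,5,5,5,6,7,7,7,7,7,9,11,11,11,12,12,14,14,14,14,15,21]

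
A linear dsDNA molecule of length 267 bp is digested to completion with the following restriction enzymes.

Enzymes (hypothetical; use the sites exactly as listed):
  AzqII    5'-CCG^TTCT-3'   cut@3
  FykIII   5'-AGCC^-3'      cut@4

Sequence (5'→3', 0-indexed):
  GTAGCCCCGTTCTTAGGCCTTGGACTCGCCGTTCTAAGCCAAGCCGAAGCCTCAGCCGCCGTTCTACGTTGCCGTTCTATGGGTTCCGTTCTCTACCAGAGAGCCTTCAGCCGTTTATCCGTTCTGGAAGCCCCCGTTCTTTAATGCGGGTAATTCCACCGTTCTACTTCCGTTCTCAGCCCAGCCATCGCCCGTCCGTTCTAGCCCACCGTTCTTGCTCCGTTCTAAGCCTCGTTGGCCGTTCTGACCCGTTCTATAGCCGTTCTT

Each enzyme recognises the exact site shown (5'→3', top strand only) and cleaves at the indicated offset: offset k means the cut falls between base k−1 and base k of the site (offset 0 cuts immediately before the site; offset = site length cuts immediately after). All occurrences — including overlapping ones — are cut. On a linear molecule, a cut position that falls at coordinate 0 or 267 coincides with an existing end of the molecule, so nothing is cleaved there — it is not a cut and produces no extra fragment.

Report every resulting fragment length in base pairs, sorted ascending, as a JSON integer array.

[1,3,4,4,5,5,5,5,6,6,6,7,8,9,9,9,9,10,10,10,11,11,11,12,13,14,17,22,25]

Per-enzyme occurrences:
  AzqII CCGTTCT/3: at [6, 28, 58, 71, 85, 118, 133, 158, 169, 195, 208, 219, 238, 248, 259] ⇒ [9, 31, 61, 74, 88, 121, 136, 161, 172, 198, 211, 222, 241, 251, 262]
  FykIII AGCC/4: at [2, 36, 41, 47, 53, 101, 108, 128, 177, 182, 202, 227, 257] ⇒ [6, 40, 45, 51, 57, 105, 112, 132, 181, 186, 206, 231, 261]

All cut coordinates (distinct, sorted): [6, 9, 31, 40, 45, 51, 57, 61, 74, 88, 105, 112, 121, 132, 136, 161, 172, 181, 186, 198, 206, 211, 222, 231, 241, 251, 261, 262]

Fragments:
  [0,6): 6 bp
  [6,9): 3 bp
  [9,31): 22 bp
  [31,40): 9 bp
  [40,45): 5 bp
  [45,51): 6 bp
  [51,57): 6 bp
  [57,61): 4 bp
  [61,74): 13 bp
  [74,88): 14 bp
  [88,105): 17 bp
  [105,112): 7 bp
  [112,121): 9 bp
  [121,132): 11 bp
  [132,136): 4 bp
  [136,161): 25 bp
  [161,172): 11 bp
  [172,181): 9 bp
  [181,186): 5 bp
  [186,198): 12 bp
  [198,206): 8 bp
  [206,211): 5 bp
  [211,222): 11 bp
  [222,231): 9 bp
  [231,241): 10 bp
  [241,251): 10 bp
  [251,261): 10 bp
  [261,262): 1 bp
  [262,267): 5 bp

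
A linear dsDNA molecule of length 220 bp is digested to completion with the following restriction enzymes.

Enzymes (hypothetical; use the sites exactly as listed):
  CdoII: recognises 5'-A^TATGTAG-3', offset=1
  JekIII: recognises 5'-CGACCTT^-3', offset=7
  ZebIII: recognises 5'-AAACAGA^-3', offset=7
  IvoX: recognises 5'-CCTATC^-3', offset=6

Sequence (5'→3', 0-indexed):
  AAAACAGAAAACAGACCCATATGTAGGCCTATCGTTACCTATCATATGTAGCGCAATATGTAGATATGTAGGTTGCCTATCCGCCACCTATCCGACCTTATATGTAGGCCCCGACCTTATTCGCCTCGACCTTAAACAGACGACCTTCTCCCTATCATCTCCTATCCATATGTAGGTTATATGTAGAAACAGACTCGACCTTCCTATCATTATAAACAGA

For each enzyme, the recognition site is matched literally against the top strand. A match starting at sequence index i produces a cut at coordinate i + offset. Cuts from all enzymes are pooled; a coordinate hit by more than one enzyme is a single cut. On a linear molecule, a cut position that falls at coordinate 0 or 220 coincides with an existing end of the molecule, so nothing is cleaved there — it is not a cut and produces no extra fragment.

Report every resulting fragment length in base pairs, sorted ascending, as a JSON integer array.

[1,1,2,4,6,7,7,7,7,8,8,9,9,10,10,11,11,12,12,14,14,15,17,18]

Site scan:
  CdoII ATATGTAG/1: at [18, 43, 55, 63, 99, 167, 178] ⇒ [19, 44, 56, 64, 100, 168, 179]
  JekIII CGACCTT/7: at [92, 111, 126, 140, 195] ⇒ [99, 118, 133, 147, 202]
  ZebIII AAACAGA/7: at [1, 8, 133, 186, 213] ⇒ [8, 15, 140, 193] (position 220 is a terminus of the linear molecule — no cut)
  IvoX CCTATC/6: at [27, 37, 75, 86, 150, 160, 202] ⇒ [33, 43, 81, 92, 156, 166, 208]

Pooled cuts: [8, 15, 19, 33, 43, 44, 56, 64, 81, 92, 99, 100, 118, 133, 140, 147, 156, 166, 168, 179, 193, 202, 208]

Fragment lengths:
  [0,8): 8 bp
  [8,15): 7 bp
  [15,19): 4 bp
  [19,33): 14 bp
  [33,43): 10 bp
  [43,44): 1 bp
  [44,56): 12 bp
  [56,64): 8 bp
  [64,81): 17 bp
  [81,92): 11 bp
  [92,99): 7 bp
  [99,100): 1 bp
  [100,118): 18 bp
  [118,133): 15 bp
  [133,140): 7 bp
  [140,147): 7 bp
  [147,156): 9 bp
  [156,166): 10 bp
  [166,168): 2 bp
  [168,179): 11 bp
  [179,193): 14 bp
  [193,202): 9 bp
  [202,208): 6 bp
  [208,220): 12 bp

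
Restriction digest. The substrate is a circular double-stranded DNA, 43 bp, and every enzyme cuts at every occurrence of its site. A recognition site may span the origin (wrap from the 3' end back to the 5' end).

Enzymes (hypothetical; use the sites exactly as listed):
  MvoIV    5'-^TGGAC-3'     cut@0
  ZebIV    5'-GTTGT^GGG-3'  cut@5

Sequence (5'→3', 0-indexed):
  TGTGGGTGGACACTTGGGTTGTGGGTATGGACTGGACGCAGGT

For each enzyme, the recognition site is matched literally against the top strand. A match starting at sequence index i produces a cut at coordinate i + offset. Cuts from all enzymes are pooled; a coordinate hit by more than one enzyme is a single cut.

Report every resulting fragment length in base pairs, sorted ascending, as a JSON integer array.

Scan for sites:
  MvoIV TGGAC/0: at [6, 27, 32] ⇒ [6, 27, 32]
  ZebIV GTTGTGGG/5: at [17, 41] ⇒ [3, 22]

Pooled cuts: [3, 6, 22, 27, 32]

Fragments:
  3→6: 3 bp
  6→22: 16 bp
  22→27: 5 bp
  27→32: 5 bp
  32→3 (wrap): 43-32+3 = 14 bp

[3,5,5,14,16]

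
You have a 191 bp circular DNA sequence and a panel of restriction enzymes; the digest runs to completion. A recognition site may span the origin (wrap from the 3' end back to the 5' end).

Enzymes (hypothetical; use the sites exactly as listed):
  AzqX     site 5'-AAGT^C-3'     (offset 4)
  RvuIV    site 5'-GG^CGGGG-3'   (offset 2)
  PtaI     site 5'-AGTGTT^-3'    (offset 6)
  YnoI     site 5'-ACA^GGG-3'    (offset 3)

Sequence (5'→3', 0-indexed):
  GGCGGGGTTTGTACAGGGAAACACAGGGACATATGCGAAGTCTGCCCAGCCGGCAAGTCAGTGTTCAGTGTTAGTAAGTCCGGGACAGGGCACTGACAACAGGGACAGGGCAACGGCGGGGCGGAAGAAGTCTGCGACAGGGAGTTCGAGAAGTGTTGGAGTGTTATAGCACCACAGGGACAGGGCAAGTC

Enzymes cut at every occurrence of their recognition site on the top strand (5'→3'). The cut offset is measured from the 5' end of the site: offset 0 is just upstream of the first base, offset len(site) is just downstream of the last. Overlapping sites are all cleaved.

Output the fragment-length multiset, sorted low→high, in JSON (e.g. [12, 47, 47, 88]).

Per-enzyme occurrences:
  AzqX (AAGTC, off=4): starts [37, 54, 75, 127, 186] → cuts [41, 58, 79, 131, 190]
  RvuIV (GGCGGGG, off=2): starts [0, 114] → cuts [2, 116]
  PtaI (AGTGTT, off=6): starts [59, 66, 151, 159] → cuts [65, 72, 157, 165]
  YnoI (ACAGGG, off=3): starts [12, 22, 84, 98, 104, 136, 173, 179] → cuts [15, 25, 87, 101, 107, 139, 176, 182]

All cut coordinates (distinct, sorted): [2, 15, 25, 41, 58, 65, 72, 79, 87, 101, 107, 116, 131, 139, 157, 165, 176, 182, 190]

Fragments:
  2→15: 13 bp
  15→25: 10 bp
  25→41: 16 bp
  41→58: 17 bp
  58→65: 7 bp
  65→72: 7 bp
  72→79: 7 bp
  79→87: 8 bp
  87→101: 14 bp
  101→107: 6 bp
  107→116: 9 bp
  116→131: 15 bp
  131→139: 8 bp
  139→157: 18 bp
  157→165: 8 bp
  165→176: 11 bp
  176→182: 6 bp
  182→190: 8 bp
  190→2 (wrap): 191-190+2 = 3 bp

[3,6,6,7,7,7,8,8,8,8,9,10,11,13,14,15,16,17,18]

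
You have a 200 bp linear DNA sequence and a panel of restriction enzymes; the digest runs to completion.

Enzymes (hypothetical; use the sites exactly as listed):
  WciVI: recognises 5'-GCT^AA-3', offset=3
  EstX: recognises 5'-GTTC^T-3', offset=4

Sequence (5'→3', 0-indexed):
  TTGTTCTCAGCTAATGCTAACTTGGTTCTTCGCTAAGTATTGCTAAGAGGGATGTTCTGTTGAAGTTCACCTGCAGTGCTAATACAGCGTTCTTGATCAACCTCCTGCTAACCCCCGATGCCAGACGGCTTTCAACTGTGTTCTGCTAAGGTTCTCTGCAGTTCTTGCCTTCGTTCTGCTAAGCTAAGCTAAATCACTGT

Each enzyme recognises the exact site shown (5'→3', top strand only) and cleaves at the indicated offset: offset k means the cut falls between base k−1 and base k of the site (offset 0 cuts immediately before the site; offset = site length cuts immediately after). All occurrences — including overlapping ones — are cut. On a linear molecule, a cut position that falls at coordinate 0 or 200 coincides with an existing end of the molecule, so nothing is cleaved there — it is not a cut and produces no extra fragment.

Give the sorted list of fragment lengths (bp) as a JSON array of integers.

[4,4,5,5,6,6,6,6,7,10,10,10,10,12,12,13,17,23,34]

Per-enzyme occurrences:
  WciVI (GCTAA, off=3): starts [9, 15, 31, 41, 77, 106, 144, 177, 182, 187] → cuts [12, 18, 34, 44, 80, 109, 147, 180, 185, 190]
  EstX (GTTCT, off=4): starts [2, 24, 53, 88, 139, 150, 160, 172] → cuts [6, 28, 57, 92, 143, 154, 164, 176]

Pooled cuts: [6, 12, 18, 28, 34, 44, 57, 80, 92, 109, 143, 147, 154, 164, 176, 180, 185, 190]

Fragment lengths:
  [0,6): 6 bp
  [6,12): 6 bp
  [12,18): 6 bp
  [18,28): 10 bp
  [28,34): 6 bp
  [34,44): 10 bp
  [44,57): 13 bp
  [57,80): 23 bp
  [80,92): 12 bp
  [92,109): 17 bp
  [109,143): 34 bp
  [143,147): 4 bp
  [147,154): 7 bp
  [154,164): 10 bp
  [164,176): 12 bp
  [176,180): 4 bp
  [180,185): 5 bp
  [185,190): 5 bp
  [190,200): 10 bp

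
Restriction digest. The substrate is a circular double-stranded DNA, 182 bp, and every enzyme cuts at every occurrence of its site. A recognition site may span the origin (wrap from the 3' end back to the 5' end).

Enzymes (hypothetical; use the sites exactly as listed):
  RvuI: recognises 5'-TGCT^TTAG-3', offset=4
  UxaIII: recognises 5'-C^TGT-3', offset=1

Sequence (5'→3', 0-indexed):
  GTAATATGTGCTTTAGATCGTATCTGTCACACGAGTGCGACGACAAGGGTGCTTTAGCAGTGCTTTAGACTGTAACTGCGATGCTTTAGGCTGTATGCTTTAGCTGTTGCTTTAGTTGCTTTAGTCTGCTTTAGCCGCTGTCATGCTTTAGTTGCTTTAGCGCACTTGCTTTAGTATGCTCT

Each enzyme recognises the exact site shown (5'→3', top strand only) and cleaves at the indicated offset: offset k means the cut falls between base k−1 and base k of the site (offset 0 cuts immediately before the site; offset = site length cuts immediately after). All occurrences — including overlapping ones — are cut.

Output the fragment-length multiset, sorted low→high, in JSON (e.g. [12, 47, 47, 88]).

[5,6,6,7,8,8,9,9,9,10,11,11,12,13,14,15,29]

Per-enzyme occurrences:
  RvuI (TGCTTTAG, off=4): starts [8, 49, 60, 81, 95, 107, 116, 126, 143, 152, 166] → cuts [12, 53, 64, 85, 99, 111, 120, 130, 147, 156, 170]
  UxaIII (CTGT, off=1): starts [23, 69, 90, 103, 137, 180] → cuts [24, 70, 91, 104, 138, 181]

All cut coordinates (distinct, sorted): [12, 24, 53, 64, 70, 85, 91, 99, 104, 111, 120, 130, 138, 147, 156, 170, 181]

Fragment lengths:
  12→24: 12 bp
  24→53: 29 bp
  53→64: 11 bp
  64→70: 6 bp
  70→85: 15 bp
  85→91: 6 bp
  91→99: 8 bp
  99→104: 5 bp
  104→111: 7 bp
  111→120: 9 bp
  120→130: 10 bp
  130→138: 8 bp
  138→147: 9 bp
  147→156: 9 bp
  156→170: 14 bp
  170→181: 11 bp
  181→12 (wrap): 182-181+12 = 13 bp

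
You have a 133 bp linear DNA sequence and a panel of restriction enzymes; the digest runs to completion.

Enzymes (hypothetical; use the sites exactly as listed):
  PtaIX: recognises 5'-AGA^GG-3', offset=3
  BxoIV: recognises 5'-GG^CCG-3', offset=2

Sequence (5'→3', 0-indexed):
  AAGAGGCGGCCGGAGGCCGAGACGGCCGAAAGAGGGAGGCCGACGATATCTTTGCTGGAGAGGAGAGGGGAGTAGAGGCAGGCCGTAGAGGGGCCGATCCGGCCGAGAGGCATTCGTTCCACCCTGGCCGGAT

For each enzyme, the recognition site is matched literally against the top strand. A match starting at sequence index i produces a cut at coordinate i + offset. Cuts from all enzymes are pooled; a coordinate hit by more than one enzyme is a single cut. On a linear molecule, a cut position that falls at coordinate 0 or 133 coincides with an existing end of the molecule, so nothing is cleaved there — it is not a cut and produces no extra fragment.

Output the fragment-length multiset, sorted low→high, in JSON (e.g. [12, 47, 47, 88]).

Site scan:
  PtaIX AGAGG/3: at [1, 30, 58, 63, 73, 86, 105] ⇒ [4, 33, 61, 66, 76, 89, 108]
  BxoIV GGCCG/2: at [7, 14, 23, 37, 80, 91, 100, 125] ⇒ [9, 16, 25, 39, 82, 93, 102, 127]

All cut coordinates (distinct, sorted): [4, 9, 16, 25, 33, 39, 61, 66, 76, 82, 89, 93, 102, 108, 127]

Fragments:
  [0,4): 4 bp
  [4,9): 5 bp
  [9,16): 7 bp
  [16,25): 9 bp
  [25,33): 8 bp
  [33,39): 6 bp
  [39,61): 22 bp
  [61,66): 5 bp
  [66,76): 10 bp
  [76,82): 6 bp
  [82,89): 7 bp
  [89,93): 4 bp
  [93,102): 9 bp
  [102,108): 6 bp
  [108,127): 19 bp
  [127,133): 6 bp

[4,4,5,5,6,6,6,6,7,7,8,9,9,10,19,22]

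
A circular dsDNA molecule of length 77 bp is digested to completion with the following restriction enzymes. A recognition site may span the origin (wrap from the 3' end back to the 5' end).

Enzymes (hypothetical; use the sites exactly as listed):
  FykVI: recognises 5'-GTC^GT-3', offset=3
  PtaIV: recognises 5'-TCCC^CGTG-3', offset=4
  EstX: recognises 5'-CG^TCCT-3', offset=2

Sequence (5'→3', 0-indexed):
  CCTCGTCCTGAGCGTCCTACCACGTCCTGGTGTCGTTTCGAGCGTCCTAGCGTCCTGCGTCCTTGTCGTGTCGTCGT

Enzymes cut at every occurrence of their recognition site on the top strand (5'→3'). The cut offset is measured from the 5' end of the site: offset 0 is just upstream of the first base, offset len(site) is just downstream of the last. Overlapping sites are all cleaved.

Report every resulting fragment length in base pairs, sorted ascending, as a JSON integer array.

Site scan:
  FykVI (GTCGT, off=3): starts [31, 64, 69, 72] → cuts [34, 67, 72, 75]
  PtaIV (TCCCCGTG, off=4): no sites
  EstX (CGTCCT, off=2): starts [3, 12, 22, 42, 50, 57, 74] → cuts [5, 14, 24, 44, 52, 59, 76]

All cut coordinates (distinct, sorted): [5, 14, 24, 34, 44, 52, 59, 67, 72, 75, 76]

Fragment lengths:
  5→14: 9 bp
  14→24: 10 bp
  24→34: 10 bp
  34→44: 10 bp
  44→52: 8 bp
  52→59: 7 bp
  59→67: 8 bp
  67→72: 5 bp
  72→75: 3 bp
  75→76: 1 bp
  76→5 (wrap): 77-76+5 = 6 bp

[1,3,5,6,7,8,8,9,10,10,10]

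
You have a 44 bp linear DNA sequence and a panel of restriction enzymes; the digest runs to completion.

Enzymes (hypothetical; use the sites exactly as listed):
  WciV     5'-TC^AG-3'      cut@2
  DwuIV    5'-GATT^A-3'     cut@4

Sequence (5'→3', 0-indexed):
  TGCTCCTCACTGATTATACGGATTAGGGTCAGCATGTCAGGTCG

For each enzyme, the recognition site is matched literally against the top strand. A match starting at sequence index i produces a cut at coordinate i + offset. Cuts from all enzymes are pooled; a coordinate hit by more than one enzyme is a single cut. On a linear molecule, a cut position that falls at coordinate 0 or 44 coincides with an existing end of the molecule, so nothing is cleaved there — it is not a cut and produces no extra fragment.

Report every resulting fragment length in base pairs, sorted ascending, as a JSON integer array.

Per-enzyme occurrences:
  WciV (TCAG, off=2): starts [28, 36] → cuts [30, 38]
  DwuIV (GATTA, off=4): starts [11, 20] → cuts [15, 24]

All cut coordinates (distinct, sorted): [15, 24, 30, 38]

Fragment lengths:
  [0,15): 15 bp
  [15,24): 9 bp
  [24,30): 6 bp
  [30,38): 8 bp
  [38,44): 6 bp

[6,6,8,9,15]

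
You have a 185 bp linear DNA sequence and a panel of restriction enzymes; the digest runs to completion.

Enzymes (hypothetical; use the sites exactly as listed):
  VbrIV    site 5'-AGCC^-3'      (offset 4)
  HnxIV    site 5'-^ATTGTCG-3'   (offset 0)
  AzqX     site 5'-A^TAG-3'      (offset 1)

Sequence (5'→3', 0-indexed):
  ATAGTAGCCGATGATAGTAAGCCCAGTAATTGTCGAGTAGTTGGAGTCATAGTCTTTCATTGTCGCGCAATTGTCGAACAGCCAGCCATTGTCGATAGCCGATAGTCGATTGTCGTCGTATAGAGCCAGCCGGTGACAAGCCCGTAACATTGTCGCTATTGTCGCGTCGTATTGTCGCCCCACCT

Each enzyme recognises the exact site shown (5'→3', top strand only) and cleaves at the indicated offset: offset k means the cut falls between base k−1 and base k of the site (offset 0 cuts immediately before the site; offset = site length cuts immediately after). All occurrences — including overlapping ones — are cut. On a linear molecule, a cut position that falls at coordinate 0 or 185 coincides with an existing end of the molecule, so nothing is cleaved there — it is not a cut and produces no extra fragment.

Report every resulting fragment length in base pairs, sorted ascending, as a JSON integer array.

Site scan:
  VbrIV (AGCC, off=4): starts [5, 19, 79, 83, 96, 123, 127, 138] → cuts [9, 23, 83, 87, 100, 127, 131, 142]
  HnxIV (ATTGTCG, off=0): starts [28, 58, 69, 87, 108, 148, 157, 170] → cuts [28, 58, 69, 87, 108, 148, 157, 170]
  AzqX (ATAG, off=1): starts [0, 13, 48, 94, 101, 119] → cuts [1, 14, 49, 95, 102, 120]

Pooled cuts: [1, 9, 14, 23, 28, 49, 58, 69, 83, 87, 95, 100, 102, 108, 120, 127, 131, 142, 148, 157, 170]

Fragment lengths:
  [0,1): 1 bp
  [1,9): 8 bp
  [9,14): 5 bp
  [14,23): 9 bp
  [23,28): 5 bp
  [28,49): 21 bp
  [49,58): 9 bp
  [58,69): 11 bp
  [69,83): 14 bp
  [83,87): 4 bp
  [87,95): 8 bp
  [95,100): 5 bp
  [100,102): 2 bp
  [102,108): 6 bp
  [108,120): 12 bp
  [120,127): 7 bp
  [127,131): 4 bp
  [131,142): 11 bp
  [142,148): 6 bp
  [148,157): 9 bp
  [157,170): 13 bp
  [170,185): 15 bp

[1,2,4,4,5,5,5,6,6,7,8,8,9,9,9,11,11,12,13,14,15,21]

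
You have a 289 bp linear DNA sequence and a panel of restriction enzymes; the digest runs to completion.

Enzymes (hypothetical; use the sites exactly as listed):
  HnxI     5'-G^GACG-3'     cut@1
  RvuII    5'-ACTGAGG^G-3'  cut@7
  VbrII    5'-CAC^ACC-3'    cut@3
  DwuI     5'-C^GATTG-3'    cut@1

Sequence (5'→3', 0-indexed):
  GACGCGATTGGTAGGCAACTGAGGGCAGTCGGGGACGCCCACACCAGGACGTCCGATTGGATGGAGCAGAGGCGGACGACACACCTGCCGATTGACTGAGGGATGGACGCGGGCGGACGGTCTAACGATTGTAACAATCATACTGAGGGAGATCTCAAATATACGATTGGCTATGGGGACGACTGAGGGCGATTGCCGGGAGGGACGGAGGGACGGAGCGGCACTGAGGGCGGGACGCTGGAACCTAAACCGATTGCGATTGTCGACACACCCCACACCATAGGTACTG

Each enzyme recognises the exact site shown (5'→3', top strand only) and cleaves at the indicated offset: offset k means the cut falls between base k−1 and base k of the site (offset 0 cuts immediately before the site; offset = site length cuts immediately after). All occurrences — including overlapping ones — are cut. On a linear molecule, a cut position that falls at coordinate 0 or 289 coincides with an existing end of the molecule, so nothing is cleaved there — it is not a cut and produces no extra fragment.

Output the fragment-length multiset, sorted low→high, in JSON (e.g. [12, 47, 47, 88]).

Site scan:
  HnxI GGACG/1: at [32, 46, 73, 104, 114, 176, 202, 210, 232] ⇒ [33, 47, 74, 105, 115, 177, 203, 211, 233]
  RvuII ACTGAGGG/7: at [17, 94, 141, 181, 222] ⇒ [24, 101, 148, 188, 229]
  VbrII CACACC/3: at [39, 79, 266, 273] ⇒ [42, 82, 269, 276]
  DwuI CGATTG/1: at [4, 53, 88, 125, 163, 189, 250, 256] ⇒ [5, 54, 89, 126, 164, 190, 251, 257]

Pooled cuts: [5, 24, 33, 42, 47, 54, 74, 82, 89, 101, 105, 115, 126, 148, 164, 177, 188, 190, 203, 211, 229, 233, 251, 257, 269, 276]

Fragment lengths:
  [0,5): 5 bp
  [5,24): 19 bp
  [24,33): 9 bp
  [33,42): 9 bp
  [42,47): 5 bp
  [47,54): 7 bp
  [54,74): 20 bp
  [74,82): 8 bp
  [82,89): 7 bp
  [89,101): 12 bp
  [101,105): 4 bp
  [105,115): 10 bp
  [115,126): 11 bp
  [126,148): 22 bp
  [148,164): 16 bp
  [164,177): 13 bp
  [177,188): 11 bp
  [188,190): 2 bp
  [190,203): 13 bp
  [203,211): 8 bp
  [211,229): 18 bp
  [229,233): 4 bp
  [233,251): 18 bp
  [251,257): 6 bp
  [257,269): 12 bp
  [269,276): 7 bp
  [276,289): 13 bp

[2,4,4,5,5,6,7,7,7,8,8,9,9,10,11,11,12,12,13,13,13,16,18,18,19,20,22]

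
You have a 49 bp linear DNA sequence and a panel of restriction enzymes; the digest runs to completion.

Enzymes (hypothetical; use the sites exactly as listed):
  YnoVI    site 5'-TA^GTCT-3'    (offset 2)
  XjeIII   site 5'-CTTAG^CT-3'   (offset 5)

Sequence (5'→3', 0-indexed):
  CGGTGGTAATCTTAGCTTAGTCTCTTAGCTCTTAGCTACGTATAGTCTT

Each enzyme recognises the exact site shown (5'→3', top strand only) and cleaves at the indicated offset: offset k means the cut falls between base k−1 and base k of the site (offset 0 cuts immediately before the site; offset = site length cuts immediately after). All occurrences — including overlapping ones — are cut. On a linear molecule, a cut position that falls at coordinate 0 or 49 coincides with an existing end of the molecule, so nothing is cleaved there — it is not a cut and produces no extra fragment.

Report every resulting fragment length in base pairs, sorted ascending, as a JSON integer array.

[4,5,7,9,9,15]

Per-enzyme occurrences:
  YnoVI TAGTCT/2: at [17, 42] ⇒ [19, 44]
  XjeIII CTTAGCT/5: at [10, 23, 30] ⇒ [15, 28, 35]

Pooled cuts: [15, 19, 28, 35, 44]

Fragments:
  [0,15): 15 bp
  [15,19): 4 bp
  [19,28): 9 bp
  [28,35): 7 bp
  [35,44): 9 bp
  [44,49): 5 bp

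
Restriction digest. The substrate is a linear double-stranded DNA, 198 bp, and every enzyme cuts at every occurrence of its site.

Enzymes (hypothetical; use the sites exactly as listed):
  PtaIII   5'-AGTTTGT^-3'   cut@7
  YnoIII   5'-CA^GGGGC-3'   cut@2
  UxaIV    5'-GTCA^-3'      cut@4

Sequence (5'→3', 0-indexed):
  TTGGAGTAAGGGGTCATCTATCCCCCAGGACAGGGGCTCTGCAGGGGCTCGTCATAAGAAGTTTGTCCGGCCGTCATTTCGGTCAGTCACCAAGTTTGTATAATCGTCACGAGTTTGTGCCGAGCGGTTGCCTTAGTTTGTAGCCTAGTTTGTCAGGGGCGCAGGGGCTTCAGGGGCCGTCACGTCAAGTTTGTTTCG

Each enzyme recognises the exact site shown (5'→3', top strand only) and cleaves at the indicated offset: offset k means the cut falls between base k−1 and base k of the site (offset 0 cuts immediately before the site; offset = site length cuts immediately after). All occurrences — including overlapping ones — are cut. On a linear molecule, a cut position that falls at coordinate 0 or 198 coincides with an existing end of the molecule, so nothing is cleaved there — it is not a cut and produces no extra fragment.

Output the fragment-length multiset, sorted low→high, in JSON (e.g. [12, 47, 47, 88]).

Per-enzyme occurrences:
  PtaIII (AGTTTGT, off=7): starts [59, 92, 111, 134, 146, 187] → cuts [66, 99, 118, 141, 153, 194]
  YnoIII (CAGGGGC, off=2): starts [30, 41, 153, 161, 170] → cuts [32, 43, 155, 163, 172]
  UxaIV (GTCA, off=4): starts [12, 50, 72, 81, 85, 105, 151, 178, 183] → cuts [16, 54, 76, 85, 89, 109, 155, 182, 187]

All cut coordinates (distinct, sorted): [16, 32, 43, 54, 66, 76, 85, 89, 99, 109, 118, 141, 153, 155, 163, 172, 182, 187, 194]

Fragment lengths:
  [0,16): 16 bp
  [16,32): 16 bp
  [32,43): 11 bp
  [43,54): 11 bp
  [54,66): 12 bp
  [66,76): 10 bp
  [76,85): 9 bp
  [85,89): 4 bp
  [89,99): 10 bp
  [99,109): 10 bp
  [109,118): 9 bp
  [118,141): 23 bp
  [141,153): 12 bp
  [153,155): 2 bp
  [155,163): 8 bp
  [163,172): 9 bp
  [172,182): 10 bp
  [182,187): 5 bp
  [187,194): 7 bp
  [194,198): 4 bp

[2,4,4,5,7,8,9,9,9,10,10,10,10,11,11,12,12,16,16,23]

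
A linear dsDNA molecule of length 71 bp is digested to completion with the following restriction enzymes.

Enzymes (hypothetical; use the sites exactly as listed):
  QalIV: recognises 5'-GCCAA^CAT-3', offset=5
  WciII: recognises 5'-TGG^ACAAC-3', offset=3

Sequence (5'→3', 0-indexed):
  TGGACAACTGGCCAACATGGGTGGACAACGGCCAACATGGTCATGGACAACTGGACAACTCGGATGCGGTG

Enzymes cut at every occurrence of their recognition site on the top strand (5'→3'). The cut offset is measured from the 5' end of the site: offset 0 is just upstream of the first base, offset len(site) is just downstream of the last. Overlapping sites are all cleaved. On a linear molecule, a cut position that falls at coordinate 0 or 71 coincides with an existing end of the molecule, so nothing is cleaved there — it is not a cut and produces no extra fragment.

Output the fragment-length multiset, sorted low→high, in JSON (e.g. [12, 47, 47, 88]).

[3,8,9,11,11,12,17]

Per-enzyme occurrences:
  QalIV (GCCAACAT, off=5): starts [10, 30] → cuts [15, 35]
  WciII (TGGACAAC, off=3): starts [0, 21, 43, 51] → cuts [3, 24, 46, 54]

Pooled cuts: [3, 15, 24, 35, 46, 54]

Fragment lengths:
  [0,3): 3 bp
  [3,15): 12 bp
  [15,24): 9 bp
  [24,35): 11 bp
  [35,46): 11 bp
  [46,54): 8 bp
  [54,71): 17 bp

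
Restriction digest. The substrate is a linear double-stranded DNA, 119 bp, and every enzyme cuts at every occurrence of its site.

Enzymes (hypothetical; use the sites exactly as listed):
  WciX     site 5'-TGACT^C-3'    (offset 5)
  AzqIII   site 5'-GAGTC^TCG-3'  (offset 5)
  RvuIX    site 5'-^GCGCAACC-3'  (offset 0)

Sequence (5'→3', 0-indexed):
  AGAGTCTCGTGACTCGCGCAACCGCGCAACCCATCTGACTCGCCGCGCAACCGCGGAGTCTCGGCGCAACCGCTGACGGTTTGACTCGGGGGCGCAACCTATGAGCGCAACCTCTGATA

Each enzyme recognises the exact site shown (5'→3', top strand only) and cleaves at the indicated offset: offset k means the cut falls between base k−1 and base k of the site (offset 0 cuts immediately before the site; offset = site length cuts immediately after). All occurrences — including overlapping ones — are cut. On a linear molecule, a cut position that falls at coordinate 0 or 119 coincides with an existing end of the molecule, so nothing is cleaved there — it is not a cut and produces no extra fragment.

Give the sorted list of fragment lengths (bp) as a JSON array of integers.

[1,3,4,5,6,8,8,13,15,16,17,23]

Scan for sites:
  WciX (TGACTC, off=5): starts [9, 35, 81] → cuts [14, 40, 86]
  AzqIII (GAGTCTCG, off=5): starts [1, 55] → cuts [6, 60]
  RvuIX (GCGCAACC, off=0): starts [15, 23, 44, 63, 91, 104] → cuts [15, 23, 44, 63, 91, 104]

Pooled cuts: [6, 14, 15, 23, 40, 44, 60, 63, 86, 91, 104]

Fragments:
  [0,6): 6 bp
  [6,14): 8 bp
  [14,15): 1 bp
  [15,23): 8 bp
  [23,40): 17 bp
  [40,44): 4 bp
  [44,60): 16 bp
  [60,63): 3 bp
  [63,86): 23 bp
  [86,91): 5 bp
  [91,104): 13 bp
  [104,119): 15 bp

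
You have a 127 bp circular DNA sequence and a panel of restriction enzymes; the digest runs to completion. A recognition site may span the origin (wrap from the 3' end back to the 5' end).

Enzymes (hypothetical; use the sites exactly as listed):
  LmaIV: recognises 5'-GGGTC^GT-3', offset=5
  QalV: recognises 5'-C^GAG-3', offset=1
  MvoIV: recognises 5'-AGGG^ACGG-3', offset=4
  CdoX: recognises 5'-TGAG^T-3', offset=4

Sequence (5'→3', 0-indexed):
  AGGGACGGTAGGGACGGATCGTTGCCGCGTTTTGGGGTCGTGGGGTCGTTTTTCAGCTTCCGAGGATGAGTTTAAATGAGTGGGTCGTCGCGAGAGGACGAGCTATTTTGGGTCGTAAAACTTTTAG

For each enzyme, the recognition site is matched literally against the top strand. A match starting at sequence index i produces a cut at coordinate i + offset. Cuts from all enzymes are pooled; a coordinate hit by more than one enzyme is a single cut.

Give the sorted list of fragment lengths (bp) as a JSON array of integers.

Scan for sites:
  LmaIV (GGGTCGT, off=5): starts [34, 42, 81, 109] → cuts [39, 47, 86, 114]
  QalV (CGAG, off=1): starts [60, 90, 98] → cuts [61, 91, 99]
  MvoIV (AGGGACGG, off=4): starts [0, 9] → cuts [4, 13]
  CdoX (TGAGT, off=4): starts [66, 76] → cuts [70, 80]

All cut coordinates (distinct, sorted): [4, 13, 39, 47, 61, 70, 80, 86, 91, 99, 114]

Fragment lengths:
  4→13: 9 bp
  13→39: 26 bp
  39→47: 8 bp
  47→61: 14 bp
  61→70: 9 bp
  70→80: 10 bp
  80→86: 6 bp
  86→91: 5 bp
  91→99: 8 bp
  99→114: 15 bp
  114→4 (wrap): 127-114+4 = 17 bp

[5,6,8,8,9,9,10,14,15,17,26]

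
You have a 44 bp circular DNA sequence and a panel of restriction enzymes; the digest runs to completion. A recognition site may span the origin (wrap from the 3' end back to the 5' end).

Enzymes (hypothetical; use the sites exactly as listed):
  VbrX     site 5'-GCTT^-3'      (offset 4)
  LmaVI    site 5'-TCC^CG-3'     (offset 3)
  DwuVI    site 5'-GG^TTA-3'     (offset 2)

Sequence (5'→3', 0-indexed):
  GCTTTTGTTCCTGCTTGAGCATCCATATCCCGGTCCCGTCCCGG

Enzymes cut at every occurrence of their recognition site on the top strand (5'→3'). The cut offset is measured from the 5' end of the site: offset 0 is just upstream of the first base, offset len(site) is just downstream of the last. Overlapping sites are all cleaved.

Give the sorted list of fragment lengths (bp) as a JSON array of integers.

[5,6,7,12,14]

Site scan:
  VbrX GCTT/4: at [0, 12] ⇒ [4, 16]
  LmaVI TCCCG/3: at [27, 33, 38] ⇒ [30, 36, 41]
  DwuVI (GGTTA, off=2): no sites

All cut coordinates (distinct, sorted): [4, 16, 30, 36, 41]

Fragments:
  4→16: 12 bp
  16→30: 14 bp
  30→36: 6 bp
  36→41: 5 bp
  41→4 (wrap): 44-41+4 = 7 bp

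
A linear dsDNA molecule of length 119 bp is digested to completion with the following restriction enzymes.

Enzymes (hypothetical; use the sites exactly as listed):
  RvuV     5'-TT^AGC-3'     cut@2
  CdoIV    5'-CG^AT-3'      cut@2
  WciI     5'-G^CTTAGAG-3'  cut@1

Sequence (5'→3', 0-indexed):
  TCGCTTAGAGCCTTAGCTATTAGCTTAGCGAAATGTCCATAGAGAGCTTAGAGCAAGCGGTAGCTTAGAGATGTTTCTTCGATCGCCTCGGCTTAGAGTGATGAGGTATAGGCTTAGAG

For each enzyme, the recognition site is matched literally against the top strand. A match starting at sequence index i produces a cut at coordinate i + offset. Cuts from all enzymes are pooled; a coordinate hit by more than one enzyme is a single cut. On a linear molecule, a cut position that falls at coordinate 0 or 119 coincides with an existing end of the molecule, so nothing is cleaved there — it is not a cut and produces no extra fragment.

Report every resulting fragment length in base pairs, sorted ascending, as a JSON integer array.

Scan for sites:
  RvuV TTAGC/2: at [12, 19, 24] ⇒ [14, 21, 26]
  CdoIV CGAT/2: at [79] ⇒ [81]
  WciI GCTTAGAG/1: at [2, 45, 62, 90, 111] ⇒ [3, 46, 63, 91, 112]

All cut coordinates (distinct, sorted): [3, 14, 21, 26, 46, 63, 81, 91, 112]

Fragment lengths:
  [0,3): 3 bp
  [3,14): 11 bp
  [14,21): 7 bp
  [21,26): 5 bp
  [26,46): 20 bp
  [46,63): 17 bp
  [63,81): 18 bp
  [81,91): 10 bp
  [91,112): 21 bp
  [112,119): 7 bp

[3,5,7,7,10,11,17,18,20,21]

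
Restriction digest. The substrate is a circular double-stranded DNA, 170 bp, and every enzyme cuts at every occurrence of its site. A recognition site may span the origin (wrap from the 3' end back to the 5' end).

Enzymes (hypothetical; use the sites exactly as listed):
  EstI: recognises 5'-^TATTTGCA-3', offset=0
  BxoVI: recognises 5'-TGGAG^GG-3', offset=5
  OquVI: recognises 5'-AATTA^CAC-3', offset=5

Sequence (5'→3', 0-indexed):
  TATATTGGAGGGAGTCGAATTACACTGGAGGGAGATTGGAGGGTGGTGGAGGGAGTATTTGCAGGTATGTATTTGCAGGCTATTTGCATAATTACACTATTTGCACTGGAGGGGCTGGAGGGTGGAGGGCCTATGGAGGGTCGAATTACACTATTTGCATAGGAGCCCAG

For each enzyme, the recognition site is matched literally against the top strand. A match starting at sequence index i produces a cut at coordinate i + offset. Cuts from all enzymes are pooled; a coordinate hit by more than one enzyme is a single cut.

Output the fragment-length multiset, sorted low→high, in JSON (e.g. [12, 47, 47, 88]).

Site scan:
  EstI TATTTGCA/0: at [55, 69, 80, 97, 151] ⇒ [55, 69, 80, 97, 151]
  BxoVI TGGAGGG/5: at [5, 25, 36, 46, 106, 115, 122, 133] ⇒ [10, 30, 41, 51, 111, 120, 127, 138]
  OquVI AATTACAC/5: at [17, 89, 143] ⇒ [22, 94, 148]

Pooled cuts: [10, 22, 30, 41, 51, 55, 69, 80, 94, 97, 111, 120, 127, 138, 148, 151]

Fragment lengths:
  10→22: 12 bp
  22→30: 8 bp
  30→41: 11 bp
  41→51: 10 bp
  51→55: 4 bp
  55→69: 14 bp
  69→80: 11 bp
  80→94: 14 bp
  94→97: 3 bp
  97→111: 14 bp
  111→120: 9 bp
  120→127: 7 bp
  127→138: 11 bp
  138→148: 10 bp
  148→151: 3 bp
  151→10 (wrap): 170-151+10 = 29 bp

[3,3,4,7,8,9,10,10,11,11,11,12,14,14,14,29]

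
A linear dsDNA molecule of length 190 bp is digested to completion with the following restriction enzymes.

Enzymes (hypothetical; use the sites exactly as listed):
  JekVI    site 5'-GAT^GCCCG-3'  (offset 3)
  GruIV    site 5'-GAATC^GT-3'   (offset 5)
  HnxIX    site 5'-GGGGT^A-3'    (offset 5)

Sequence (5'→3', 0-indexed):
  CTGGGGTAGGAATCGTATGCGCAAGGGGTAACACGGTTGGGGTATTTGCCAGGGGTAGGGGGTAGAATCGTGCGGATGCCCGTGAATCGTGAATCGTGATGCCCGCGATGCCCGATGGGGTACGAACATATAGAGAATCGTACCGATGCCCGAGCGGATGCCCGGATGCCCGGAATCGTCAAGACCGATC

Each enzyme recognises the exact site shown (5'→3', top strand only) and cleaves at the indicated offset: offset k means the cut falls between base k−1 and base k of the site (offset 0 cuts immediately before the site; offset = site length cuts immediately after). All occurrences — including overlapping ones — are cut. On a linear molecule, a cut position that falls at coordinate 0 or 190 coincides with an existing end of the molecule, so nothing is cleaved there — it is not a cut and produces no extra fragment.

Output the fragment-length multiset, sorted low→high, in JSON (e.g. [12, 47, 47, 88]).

Scan for sites:
  JekVI (GATGCCCG, off=3): starts [74, 97, 106, 144, 156, 164] → cuts [77, 100, 109, 147, 159, 167]
  GruIV (GAATCGT, off=5): starts [9, 64, 83, 90, 134, 172] → cuts [14, 69, 88, 95, 139, 177]
  HnxIX (GGGGTA, off=5): starts [2, 24, 38, 51, 58, 116] → cuts [7, 29, 43, 56, 63, 121]

All cut coordinates (distinct, sorted): [7, 14, 29, 43, 56, 63, 69, 77, 88, 95, 100, 109, 121, 139, 147, 159, 167, 177]

Fragment lengths:
  [0,7): 7 bp
  [7,14): 7 bp
  [14,29): 15 bp
  [29,43): 14 bp
  [43,56): 13 bp
  [56,63): 7 bp
  [63,69): 6 bp
  [69,77): 8 bp
  [77,88): 11 bp
  [88,95): 7 bp
  [95,100): 5 bp
  [100,109): 9 bp
  [109,121): 12 bp
  [121,139): 18 bp
  [139,147): 8 bp
  [147,159): 12 bp
  [159,167): 8 bp
  [167,177): 10 bp
  [177,190): 13 bp

[5,6,7,7,7,7,8,8,8,9,10,11,12,12,13,13,14,15,18]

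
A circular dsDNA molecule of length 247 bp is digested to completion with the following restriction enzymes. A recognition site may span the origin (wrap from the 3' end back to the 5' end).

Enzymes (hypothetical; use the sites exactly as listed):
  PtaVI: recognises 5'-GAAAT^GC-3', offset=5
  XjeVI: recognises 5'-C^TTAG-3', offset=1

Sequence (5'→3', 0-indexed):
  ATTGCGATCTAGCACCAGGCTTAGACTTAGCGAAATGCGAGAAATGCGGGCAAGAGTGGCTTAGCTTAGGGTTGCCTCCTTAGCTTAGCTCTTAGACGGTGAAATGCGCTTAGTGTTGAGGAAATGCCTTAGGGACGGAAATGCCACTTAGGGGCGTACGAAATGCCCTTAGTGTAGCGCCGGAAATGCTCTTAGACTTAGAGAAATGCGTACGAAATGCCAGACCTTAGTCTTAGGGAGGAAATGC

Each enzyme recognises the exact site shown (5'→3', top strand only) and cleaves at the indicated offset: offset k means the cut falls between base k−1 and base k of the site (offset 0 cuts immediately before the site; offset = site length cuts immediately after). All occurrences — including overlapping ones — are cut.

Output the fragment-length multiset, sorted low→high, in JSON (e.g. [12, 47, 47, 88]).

Site scan:
  PtaVI GAAATGC/5: at [31, 40, 100, 120, 137, 159, 182, 202, 213, 240] ⇒ [36, 45, 105, 125, 142, 164, 187, 207, 218, 245]
  XjeVI CTTAG/1: at [19, 25, 59, 64, 78, 83, 90, 108, 127, 146, 167, 190, 196, 225, 231] ⇒ [20, 26, 60, 65, 79, 84, 91, 109, 128, 147, 168, 191, 197, 226, 232]

All cut coordinates (distinct, sorted): [20, 26, 36, 45, 60, 65, 79, 84, 91, 105, 109, 125, 128, 142, 147, 164, 168, 187, 191, 197, 207, 218, 226, 232, 245]

Fragment lengths:
  20→26: 6 bp
  26→36: 10 bp
  36→45: 9 bp
  45→60: 15 bp
  60→65: 5 bp
  65→79: 14 bp
  79→84: 5 bp
  84→91: 7 bp
  91→105: 14 bp
  105→109: 4 bp
  109→125: 16 bp
  125→128: 3 bp
  128→142: 14 bp
  142→147: 5 bp
  147→164: 17 bp
  164→168: 4 bp
  168→187: 19 bp
  187→191: 4 bp
  191→197: 6 bp
  197→207: 10 bp
  207→218: 11 bp
  218→226: 8 bp
  226→232: 6 bp
  232→245: 13 bp
  245→20 (wrap): 247-245+20 = 22 bp

[3,4,4,4,5,5,5,6,6,6,7,8,9,10,10,11,13,14,14,14,15,16,17,19,22]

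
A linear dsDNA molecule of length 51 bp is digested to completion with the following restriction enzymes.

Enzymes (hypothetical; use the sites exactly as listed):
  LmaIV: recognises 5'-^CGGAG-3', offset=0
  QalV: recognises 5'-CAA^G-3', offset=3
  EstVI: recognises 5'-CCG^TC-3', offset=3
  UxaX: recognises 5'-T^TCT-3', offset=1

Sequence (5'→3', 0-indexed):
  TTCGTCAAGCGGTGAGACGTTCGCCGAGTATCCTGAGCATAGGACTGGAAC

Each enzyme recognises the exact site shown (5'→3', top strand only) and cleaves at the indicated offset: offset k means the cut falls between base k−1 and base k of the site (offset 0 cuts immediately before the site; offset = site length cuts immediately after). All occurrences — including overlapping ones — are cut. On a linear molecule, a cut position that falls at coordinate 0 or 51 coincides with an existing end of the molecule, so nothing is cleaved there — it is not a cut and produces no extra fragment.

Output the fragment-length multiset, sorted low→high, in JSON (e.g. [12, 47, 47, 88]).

Scan for sites:
  LmaIV (CGGAG, off=0): no sites
  QalV (CAAG, off=3): starts [5] → cuts [8]
  EstVI (CCGTC, off=3): no sites
  UxaX (TTCT, off=1): no sites

All cut coordinates (distinct, sorted): [8]

Fragments:
  [0,8): 8 bp
  [8,51): 43 bp

[8,43]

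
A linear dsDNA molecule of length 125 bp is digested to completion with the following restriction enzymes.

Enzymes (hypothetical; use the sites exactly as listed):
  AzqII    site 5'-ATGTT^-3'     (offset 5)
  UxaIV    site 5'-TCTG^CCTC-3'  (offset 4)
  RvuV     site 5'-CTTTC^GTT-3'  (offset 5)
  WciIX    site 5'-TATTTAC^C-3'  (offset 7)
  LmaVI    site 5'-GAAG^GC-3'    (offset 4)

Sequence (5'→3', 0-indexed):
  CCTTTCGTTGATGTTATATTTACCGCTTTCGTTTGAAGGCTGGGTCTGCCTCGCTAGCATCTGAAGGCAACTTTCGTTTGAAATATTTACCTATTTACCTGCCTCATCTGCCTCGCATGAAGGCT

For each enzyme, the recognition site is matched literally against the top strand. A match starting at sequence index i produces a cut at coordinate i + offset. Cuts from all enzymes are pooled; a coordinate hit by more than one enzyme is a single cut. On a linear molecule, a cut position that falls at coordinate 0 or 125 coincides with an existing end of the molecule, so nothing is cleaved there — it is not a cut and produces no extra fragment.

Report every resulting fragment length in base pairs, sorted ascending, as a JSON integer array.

[3,6,7,8,8,8,9,9,10,12,12,15,18]

Per-enzyme occurrences:
  AzqII ATGTT/5: at [10] ⇒ [15]
  UxaIV TCTGCCTC/4: at [44, 106] ⇒ [48, 110]
  RvuV CTTTCGTT/5: at [1, 25, 70] ⇒ [6, 30, 75]
  WciIX TATTTACC/7: at [16, 83, 91] ⇒ [23, 90, 98]
  LmaVI GAAGGC/4: at [34, 62, 118] ⇒ [38, 66, 122]

All cut coordinates (distinct, sorted): [6, 15, 23, 30, 38, 48, 66, 75, 90, 98, 110, 122]

Fragments:
  [0,6): 6 bp
  [6,15): 9 bp
  [15,23): 8 bp
  [23,30): 7 bp
  [30,38): 8 bp
  [38,48): 10 bp
  [48,66): 18 bp
  [66,75): 9 bp
  [75,90): 15 bp
  [90,98): 8 bp
  [98,110): 12 bp
  [110,122): 12 bp
  [122,125): 3 bp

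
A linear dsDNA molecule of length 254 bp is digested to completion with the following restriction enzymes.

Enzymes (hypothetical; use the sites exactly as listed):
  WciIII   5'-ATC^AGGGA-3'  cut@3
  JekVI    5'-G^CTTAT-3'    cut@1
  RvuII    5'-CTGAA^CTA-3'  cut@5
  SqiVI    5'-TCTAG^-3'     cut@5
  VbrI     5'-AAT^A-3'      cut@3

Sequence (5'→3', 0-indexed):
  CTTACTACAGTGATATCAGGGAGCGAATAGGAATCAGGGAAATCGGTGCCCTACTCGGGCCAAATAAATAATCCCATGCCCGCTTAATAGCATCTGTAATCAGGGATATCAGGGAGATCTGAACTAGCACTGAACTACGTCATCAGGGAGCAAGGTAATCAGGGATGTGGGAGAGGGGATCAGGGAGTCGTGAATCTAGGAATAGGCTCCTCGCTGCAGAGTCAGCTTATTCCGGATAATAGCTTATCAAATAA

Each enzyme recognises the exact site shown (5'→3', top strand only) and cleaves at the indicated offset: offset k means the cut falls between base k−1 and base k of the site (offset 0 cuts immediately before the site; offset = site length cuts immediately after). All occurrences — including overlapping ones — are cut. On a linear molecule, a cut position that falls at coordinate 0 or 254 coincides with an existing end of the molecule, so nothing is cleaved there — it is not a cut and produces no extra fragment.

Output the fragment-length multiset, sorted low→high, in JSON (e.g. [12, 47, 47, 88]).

Scan for sites:
  WciIII ATCAGGGA/3: at [14, 32, 98, 107, 141, 157, 178] ⇒ [17, 35, 101, 110, 144, 160, 181]
  JekVI GCTTAT/1: at [224, 241] ⇒ [225, 242]
  RvuII CTGAACTA/5: at [118, 129] ⇒ [123, 134]
  SqiVI TCTAG/5: at [194] ⇒ [199]
  VbrI AATA/3: at [25, 62, 66, 85, 200, 237, 249] ⇒ [28, 65, 69, 88, 203, 240, 252]

All cut coordinates (distinct, sorted): [17, 28, 35, 65, 69, 88, 101, 110, 123, 134, 144, 160, 181, 199, 203, 225, 240, 242, 252]

Fragment lengths:
  [0,17): 17 bp
  [17,28): 11 bp
  [28,35): 7 bp
  [35,65): 30 bp
  [65,69): 4 bp
  [69,88): 19 bp
  [88,101): 13 bp
  [101,110): 9 bp
  [110,123): 13 bp
  [123,134): 11 bp
  [134,144): 10 bp
  [144,160): 16 bp
  [160,181): 21 bp
  [181,199): 18 bp
  [199,203): 4 bp
  [203,225): 22 bp
  [225,240): 15 bp
  [240,242): 2 bp
  [242,252): 10 bp
  [252,254): 2 bp

[2,2,4,4,7,9,10,10,11,11,13,13,15,16,17,18,19,21,22,30]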